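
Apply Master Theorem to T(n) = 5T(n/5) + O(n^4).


a=5, b=5, c=4. log_5(5)=1 < c=4. Case 3: O(n^c) = O(n^4)
Complexity: O(n^4)


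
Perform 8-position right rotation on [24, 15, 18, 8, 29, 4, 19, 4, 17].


Right rotate by 8: [15, 18, 8, 29, 4, 19, 4, 17, 24]


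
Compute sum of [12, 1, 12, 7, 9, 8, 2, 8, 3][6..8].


Prefix sums: [0, 12, 13, 25, 32, 41, 49, 51, 59, 62]
Sum[6..8] = prefix[9] - prefix[6] = 62 - 49 = 13


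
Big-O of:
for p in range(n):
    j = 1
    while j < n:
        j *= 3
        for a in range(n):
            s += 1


Per nesting level: O(n) * O(log n) * O(n) = O(n^2 log n)
Complexity: O(n^2 log n)


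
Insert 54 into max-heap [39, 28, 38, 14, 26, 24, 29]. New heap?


Append 54: [39, 28, 38, 14, 26, 24, 29, 54]
Bubble up: swap idx 7(54) with idx 3(14); swap idx 3(54) with idx 1(28); swap idx 1(54) with idx 0(39)
Result: [54, 39, 38, 28, 26, 24, 29, 14]


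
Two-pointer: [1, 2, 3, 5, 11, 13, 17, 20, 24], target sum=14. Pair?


Two pointers: lo=0, hi=8
Found pair: (1, 13) summing to 14


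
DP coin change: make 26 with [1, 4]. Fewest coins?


dp[0]=0; dp[i]=1+min(dp[i-c] for c in coins)
...dp[21]=6, dp[22]=7, dp[23]=8, dp[24]=6, dp[25]=7, dp[26]=8
Minimum coins for 26 = 8


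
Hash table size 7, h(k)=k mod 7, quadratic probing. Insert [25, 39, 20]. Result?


Insertions: 25->slot 4; 39->slot 5; 20->slot 6
Table: [None, None, None, None, 25, 39, 20]


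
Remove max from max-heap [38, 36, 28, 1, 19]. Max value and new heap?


Max = 38
Replace root with last, heapify down
Resulting heap: [36, 19, 28, 1]


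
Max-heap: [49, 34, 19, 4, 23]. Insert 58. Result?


Append 58: [49, 34, 19, 4, 23, 58]
Bubble up: swap idx 5(58) with idx 2(19); swap idx 2(58) with idx 0(49)
Result: [58, 34, 49, 4, 23, 19]


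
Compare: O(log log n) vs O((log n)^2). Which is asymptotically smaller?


double-logarithmic grows slower than polylogarithmic
O(log log n) is asymptotically smaller; O((log n)^2) grows faster


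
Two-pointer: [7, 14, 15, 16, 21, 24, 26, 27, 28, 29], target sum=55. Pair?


Two pointers: lo=0, hi=9
Found pair: (26, 29) summing to 55


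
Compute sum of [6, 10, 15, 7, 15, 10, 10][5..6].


Prefix sums: [0, 6, 16, 31, 38, 53, 63, 73]
Sum[5..6] = prefix[7] - prefix[5] = 73 - 53 = 20


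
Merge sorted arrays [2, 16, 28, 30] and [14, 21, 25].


Compare heads, take smaller each step.
Merged: [2, 14, 16, 21, 25, 28, 30]


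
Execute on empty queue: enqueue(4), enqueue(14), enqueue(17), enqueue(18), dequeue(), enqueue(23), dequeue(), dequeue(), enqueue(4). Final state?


enqueue(4) -> [4]
enqueue(14) -> [4, 14]
enqueue(17) -> [4, 14, 17]
enqueue(18) -> [4, 14, 17, 18]
dequeue() returns 4 -> [14, 17, 18]
enqueue(23) -> [14, 17, 18, 23]
dequeue() returns 14 -> [17, 18, 23]
dequeue() returns 17 -> [18, 23]
enqueue(4) -> [18, 23, 4]
Final queue (front to back): [18, 23, 4]


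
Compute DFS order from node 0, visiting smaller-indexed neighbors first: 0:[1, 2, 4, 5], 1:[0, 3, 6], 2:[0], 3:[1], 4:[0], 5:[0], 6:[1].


DFS stack-based: start with [0]
Visit order: [0, 1, 3, 6, 2, 4, 5]


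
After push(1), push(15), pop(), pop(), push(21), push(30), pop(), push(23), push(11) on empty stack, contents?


push(1) -> [1]
push(15) -> [1, 15]
pop() returns 15 -> [1]
pop() returns 1 -> []
push(21) -> [21]
push(30) -> [21, 30]
pop() returns 30 -> [21]
push(23) -> [21, 23]
push(11) -> [21, 23, 11]
Final stack (bottom to top): [21, 23, 11]


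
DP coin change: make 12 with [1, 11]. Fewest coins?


dp[0]=0; dp[i]=1+min(dp[i-c] for c in coins)
...dp[7]=7, dp[8]=8, dp[9]=9, dp[10]=10, dp[11]=1, dp[12]=2
Minimum coins for 12 = 2


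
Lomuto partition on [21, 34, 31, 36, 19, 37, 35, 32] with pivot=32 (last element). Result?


Elements <= 32 go left of pivot.
Result: [21, 31, 19, 32, 34, 37, 35, 36], pivot at index 3


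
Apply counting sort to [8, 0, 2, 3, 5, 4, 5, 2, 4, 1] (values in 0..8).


Count array: [1, 1, 2, 1, 2, 2, 0, 0, 1]
Reconstruct: [0, 1, 2, 2, 3, 4, 4, 5, 5, 8]


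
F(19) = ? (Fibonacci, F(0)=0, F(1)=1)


F(n)=F(n-1)+F(n-2)
...F(17)=1597, F(18)=2584, F(19)=4181


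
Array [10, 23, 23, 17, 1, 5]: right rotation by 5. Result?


Right rotate by 5: [23, 23, 17, 1, 5, 10]


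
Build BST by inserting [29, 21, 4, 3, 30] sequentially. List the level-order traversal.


Root = 29; build tree by BST insertion.
Level-Order traversal: [29, 21, 30, 4, 3]


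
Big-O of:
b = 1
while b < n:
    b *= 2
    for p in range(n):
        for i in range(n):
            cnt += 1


Per nesting level: O(log n) * O(n) * O(n) = O(n^2 log n)
Complexity: O(n^2 log n)


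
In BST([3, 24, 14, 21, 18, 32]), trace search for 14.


BST root = 3
Search for 14: compare at each node
Path: [3, 24, 14]


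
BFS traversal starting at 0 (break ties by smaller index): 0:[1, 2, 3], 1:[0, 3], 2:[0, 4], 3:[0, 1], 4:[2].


BFS queue: start with [0]
Visit order: [0, 1, 2, 3, 4]


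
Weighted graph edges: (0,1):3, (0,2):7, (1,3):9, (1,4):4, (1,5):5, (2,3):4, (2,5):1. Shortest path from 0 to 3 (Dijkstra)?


Dijkstra from 0:
Distances: {0: 0, 1: 3, 2: 7, 3: 11, 4: 7, 5: 8}
Shortest distance to 3 = 11, path = [0, 2, 3]


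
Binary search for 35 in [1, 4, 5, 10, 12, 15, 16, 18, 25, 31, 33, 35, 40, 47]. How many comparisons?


Search for 35:
[0,13] mid=6 arr[6]=16
[7,13] mid=10 arr[10]=33
[11,13] mid=12 arr[12]=40
[11,11] mid=11 arr[11]=35
Total: 4 comparisons


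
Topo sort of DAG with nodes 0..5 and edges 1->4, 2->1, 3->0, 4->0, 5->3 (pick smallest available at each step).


Kahn's algorithm, process smallest node first
Order: [2, 1, 4, 5, 3, 0]


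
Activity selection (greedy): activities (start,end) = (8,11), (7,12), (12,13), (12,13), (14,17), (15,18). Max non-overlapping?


Greedy: pick earliest-ending, then skip overlaps.
Selected (3 activities): [(8, 11), (12, 13), (14, 17)]


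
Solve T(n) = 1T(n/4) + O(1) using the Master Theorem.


a=1, b=4, c=0. log_4(1)=0 = c=0. Case 2: O(n^c log n) = O(log n)
Complexity: O(log n)


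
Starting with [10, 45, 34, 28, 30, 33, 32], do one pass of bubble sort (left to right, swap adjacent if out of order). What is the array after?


After one pass: [10, 34, 28, 30, 33, 32, 45]


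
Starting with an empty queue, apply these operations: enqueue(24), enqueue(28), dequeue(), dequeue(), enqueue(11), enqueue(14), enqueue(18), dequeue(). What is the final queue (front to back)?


enqueue(24) -> [24]
enqueue(28) -> [24, 28]
dequeue() returns 24 -> [28]
dequeue() returns 28 -> []
enqueue(11) -> [11]
enqueue(14) -> [11, 14]
enqueue(18) -> [11, 14, 18]
dequeue() returns 11 -> [14, 18]
Final queue (front to back): [14, 18]


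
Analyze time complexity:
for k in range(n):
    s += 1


Per nesting level: O(n) = O(n)
Complexity: O(n)


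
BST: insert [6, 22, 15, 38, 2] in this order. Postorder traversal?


Root = 6; build tree by BST insertion.
Postorder traversal: [2, 15, 38, 22, 6]


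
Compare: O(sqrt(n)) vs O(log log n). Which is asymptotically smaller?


double-logarithmic grows slower than sublinear
O(log log n) is asymptotically smaller; O(sqrt(n)) grows faster


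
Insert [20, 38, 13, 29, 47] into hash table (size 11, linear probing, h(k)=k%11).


Insertions: 20->slot 9; 38->slot 5; 13->slot 2; 29->slot 7; 47->slot 3
Table: [None, None, 13, 47, None, 38, None, 29, None, 20, None]


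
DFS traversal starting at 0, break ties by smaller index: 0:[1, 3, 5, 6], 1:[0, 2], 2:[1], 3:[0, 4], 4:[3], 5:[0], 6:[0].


DFS stack-based: start with [0]
Visit order: [0, 1, 2, 3, 4, 5, 6]


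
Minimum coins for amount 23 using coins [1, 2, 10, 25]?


dp[0]=0; dp[i]=1+min(dp[i-c] for c in coins)
...dp[18]=5, dp[19]=6, dp[20]=2, dp[21]=3, dp[22]=3, dp[23]=4
Minimum coins for 23 = 4


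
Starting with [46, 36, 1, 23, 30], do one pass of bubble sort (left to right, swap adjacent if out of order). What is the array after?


After one pass: [36, 1, 23, 30, 46]


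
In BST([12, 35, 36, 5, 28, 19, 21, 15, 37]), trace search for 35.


BST root = 12
Search for 35: compare at each node
Path: [12, 35]


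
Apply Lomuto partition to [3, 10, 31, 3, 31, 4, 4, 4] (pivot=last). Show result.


Elements <= 4 go left of pivot.
Result: [3, 3, 4, 4, 4, 31, 10, 31], pivot at index 4


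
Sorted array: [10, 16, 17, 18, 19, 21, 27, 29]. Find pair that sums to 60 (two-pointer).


Two pointers: lo=0, hi=7
No pair sums to 60


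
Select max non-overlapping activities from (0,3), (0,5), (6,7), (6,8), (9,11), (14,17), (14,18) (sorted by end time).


Greedy: pick earliest-ending, then skip overlaps.
Selected (4 activities): [(0, 3), (6, 7), (9, 11), (14, 17)]


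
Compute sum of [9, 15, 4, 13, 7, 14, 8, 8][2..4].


Prefix sums: [0, 9, 24, 28, 41, 48, 62, 70, 78]
Sum[2..4] = prefix[5] - prefix[2] = 48 - 24 = 24


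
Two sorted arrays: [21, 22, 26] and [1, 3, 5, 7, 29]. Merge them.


Compare heads, take smaller each step.
Merged: [1, 3, 5, 7, 21, 22, 26, 29]


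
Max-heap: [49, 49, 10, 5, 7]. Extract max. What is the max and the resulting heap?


Max = 49
Replace root with last, heapify down
Resulting heap: [49, 7, 10, 5]


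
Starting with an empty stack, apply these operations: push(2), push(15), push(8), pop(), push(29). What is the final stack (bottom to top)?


push(2) -> [2]
push(15) -> [2, 15]
push(8) -> [2, 15, 8]
pop() returns 8 -> [2, 15]
push(29) -> [2, 15, 29]
Final stack (bottom to top): [2, 15, 29]


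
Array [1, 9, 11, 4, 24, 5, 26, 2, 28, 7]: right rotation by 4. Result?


Right rotate by 4: [26, 2, 28, 7, 1, 9, 11, 4, 24, 5]


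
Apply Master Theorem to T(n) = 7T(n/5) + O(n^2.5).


a=7, b=5, c=2.5. log_5(7)=1.209 < c=2.5. Case 3: O(n^c) = O(n^2.500)
Complexity: O(n^2.500)


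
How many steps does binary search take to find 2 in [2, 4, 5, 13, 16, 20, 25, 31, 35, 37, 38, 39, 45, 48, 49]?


Search for 2:
[0,14] mid=7 arr[7]=31
[0,6] mid=3 arr[3]=13
[0,2] mid=1 arr[1]=4
[0,0] mid=0 arr[0]=2
Total: 4 comparisons


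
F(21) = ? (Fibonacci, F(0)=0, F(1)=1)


F(n)=F(n-1)+F(n-2)
...F(19)=4181, F(20)=6765, F(21)=10946


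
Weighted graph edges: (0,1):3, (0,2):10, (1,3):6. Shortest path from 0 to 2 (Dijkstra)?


Dijkstra from 0:
Distances: {0: 0, 1: 3, 2: 10, 3: 9}
Shortest distance to 2 = 10, path = [0, 2]


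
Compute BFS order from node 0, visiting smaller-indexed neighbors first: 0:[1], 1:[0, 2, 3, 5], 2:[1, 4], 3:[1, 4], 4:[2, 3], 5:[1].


BFS queue: start with [0]
Visit order: [0, 1, 2, 3, 5, 4]


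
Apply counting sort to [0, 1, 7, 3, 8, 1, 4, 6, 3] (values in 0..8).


Count array: [1, 2, 0, 2, 1, 0, 1, 1, 1]
Reconstruct: [0, 1, 1, 3, 3, 4, 6, 7, 8]


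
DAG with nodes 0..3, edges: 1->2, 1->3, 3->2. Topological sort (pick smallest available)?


Kahn's algorithm, process smallest node first
Order: [0, 1, 3, 2]


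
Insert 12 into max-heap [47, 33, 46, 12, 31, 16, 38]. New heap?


Append 12: [47, 33, 46, 12, 31, 16, 38, 12]
Bubble up: no swaps needed
Result: [47, 33, 46, 12, 31, 16, 38, 12]


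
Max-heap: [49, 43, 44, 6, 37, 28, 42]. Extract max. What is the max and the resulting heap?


Max = 49
Replace root with last, heapify down
Resulting heap: [44, 43, 42, 6, 37, 28]


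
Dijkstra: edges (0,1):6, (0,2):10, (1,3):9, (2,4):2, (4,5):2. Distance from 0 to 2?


Dijkstra from 0:
Distances: {0: 0, 1: 6, 2: 10, 3: 15, 4: 12, 5: 14}
Shortest distance to 2 = 10, path = [0, 2]


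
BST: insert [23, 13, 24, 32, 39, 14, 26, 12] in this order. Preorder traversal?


Root = 23; build tree by BST insertion.
Preorder traversal: [23, 13, 12, 14, 24, 32, 26, 39]


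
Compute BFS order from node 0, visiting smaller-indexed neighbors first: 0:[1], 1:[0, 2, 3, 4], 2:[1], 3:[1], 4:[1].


BFS queue: start with [0]
Visit order: [0, 1, 2, 3, 4]


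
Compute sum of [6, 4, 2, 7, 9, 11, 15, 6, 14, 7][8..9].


Prefix sums: [0, 6, 10, 12, 19, 28, 39, 54, 60, 74, 81]
Sum[8..9] = prefix[10] - prefix[8] = 81 - 60 = 21


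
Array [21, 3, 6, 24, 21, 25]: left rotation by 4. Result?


Left rotate by 4: [21, 25, 21, 3, 6, 24]


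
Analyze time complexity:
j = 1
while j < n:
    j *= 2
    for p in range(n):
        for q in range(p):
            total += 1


Per nesting level: O(log n) * O(n) * O(n) [triangular over p] = O(n^2 log n)
Complexity: O(n^2 log n)


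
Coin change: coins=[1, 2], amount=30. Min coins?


dp[0]=0; dp[i]=1+min(dp[i-c] for c in coins)
...dp[25]=13, dp[26]=13, dp[27]=14, dp[28]=14, dp[29]=15, dp[30]=15
Minimum coins for 30 = 15


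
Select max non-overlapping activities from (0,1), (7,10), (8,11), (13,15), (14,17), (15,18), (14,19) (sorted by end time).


Greedy: pick earliest-ending, then skip overlaps.
Selected (4 activities): [(0, 1), (7, 10), (13, 15), (15, 18)]


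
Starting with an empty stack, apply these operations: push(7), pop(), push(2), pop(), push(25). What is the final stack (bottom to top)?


push(7) -> [7]
pop() returns 7 -> []
push(2) -> [2]
pop() returns 2 -> []
push(25) -> [25]
Final stack (bottom to top): [25]


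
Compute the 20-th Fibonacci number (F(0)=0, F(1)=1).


F(n)=F(n-1)+F(n-2)
...F(18)=2584, F(19)=4181, F(20)=6765


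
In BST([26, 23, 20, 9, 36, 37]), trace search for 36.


BST root = 26
Search for 36: compare at each node
Path: [26, 36]


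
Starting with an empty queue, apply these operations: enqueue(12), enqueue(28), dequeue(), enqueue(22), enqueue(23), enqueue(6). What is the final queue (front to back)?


enqueue(12) -> [12]
enqueue(28) -> [12, 28]
dequeue() returns 12 -> [28]
enqueue(22) -> [28, 22]
enqueue(23) -> [28, 22, 23]
enqueue(6) -> [28, 22, 23, 6]
Final queue (front to back): [28, 22, 23, 6]


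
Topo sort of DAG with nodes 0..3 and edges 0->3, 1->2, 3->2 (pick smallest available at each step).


Kahn's algorithm, process smallest node first
Order: [0, 1, 3, 2]


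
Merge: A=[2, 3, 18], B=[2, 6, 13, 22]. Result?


Compare heads, take smaller each step.
Merged: [2, 2, 3, 6, 13, 18, 22]


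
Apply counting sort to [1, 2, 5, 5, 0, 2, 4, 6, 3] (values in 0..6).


Count array: [1, 1, 2, 1, 1, 2, 1]
Reconstruct: [0, 1, 2, 2, 3, 4, 5, 5, 6]


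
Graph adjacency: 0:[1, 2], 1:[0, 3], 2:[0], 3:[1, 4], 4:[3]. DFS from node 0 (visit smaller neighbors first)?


DFS stack-based: start with [0]
Visit order: [0, 1, 3, 4, 2]


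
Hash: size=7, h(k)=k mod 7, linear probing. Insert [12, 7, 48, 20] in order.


Insertions: 12->slot 5; 7->slot 0; 48->slot 6; 20->slot 1
Table: [7, 20, None, None, None, 12, 48]


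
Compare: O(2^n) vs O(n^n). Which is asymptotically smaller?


exponential grows slower than n^n
O(2^n) is asymptotically smaller; O(n^n) grows faster


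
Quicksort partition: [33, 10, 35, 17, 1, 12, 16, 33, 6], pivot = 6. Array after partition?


Elements <= 6 go left of pivot.
Result: [1, 6, 35, 17, 33, 12, 16, 33, 10], pivot at index 1


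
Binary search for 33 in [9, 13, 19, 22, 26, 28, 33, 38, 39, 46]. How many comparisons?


Search for 33:
[0,9] mid=4 arr[4]=26
[5,9] mid=7 arr[7]=38
[5,6] mid=5 arr[5]=28
[6,6] mid=6 arr[6]=33
Total: 4 comparisons


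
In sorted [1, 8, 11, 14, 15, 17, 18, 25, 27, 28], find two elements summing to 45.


Two pointers: lo=0, hi=9
Found pair: (17, 28) summing to 45


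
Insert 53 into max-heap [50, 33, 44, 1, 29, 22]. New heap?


Append 53: [50, 33, 44, 1, 29, 22, 53]
Bubble up: swap idx 6(53) with idx 2(44); swap idx 2(53) with idx 0(50)
Result: [53, 33, 50, 1, 29, 22, 44]


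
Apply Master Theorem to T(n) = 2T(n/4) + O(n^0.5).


a=2, b=4, c=0.5. log_4(2)=0.5 = c=0.5. Case 2: O(n^c log n) = O(sqrt(n) log n)
Complexity: O(sqrt(n) log n)


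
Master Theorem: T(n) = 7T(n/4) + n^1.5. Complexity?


a=7, b=4, c=1.5. log_4(7)=1.404 < c=1.5. Case 3: O(n^c) = O(n^1.500)
Complexity: O(n^1.500)


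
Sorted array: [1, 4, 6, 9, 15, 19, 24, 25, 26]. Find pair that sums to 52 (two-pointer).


Two pointers: lo=0, hi=8
No pair sums to 52


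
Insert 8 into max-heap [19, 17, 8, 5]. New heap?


Append 8: [19, 17, 8, 5, 8]
Bubble up: no swaps needed
Result: [19, 17, 8, 5, 8]


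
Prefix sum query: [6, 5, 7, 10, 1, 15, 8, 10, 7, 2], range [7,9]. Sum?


Prefix sums: [0, 6, 11, 18, 28, 29, 44, 52, 62, 69, 71]
Sum[7..9] = prefix[10] - prefix[7] = 71 - 52 = 19


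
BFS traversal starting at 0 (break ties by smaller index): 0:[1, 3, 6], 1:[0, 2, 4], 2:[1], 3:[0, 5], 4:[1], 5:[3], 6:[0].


BFS queue: start with [0]
Visit order: [0, 1, 3, 6, 2, 4, 5]


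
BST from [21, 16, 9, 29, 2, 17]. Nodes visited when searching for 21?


BST root = 21
Search for 21: compare at each node
Path: [21]


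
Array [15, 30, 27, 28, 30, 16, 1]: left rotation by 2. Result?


Left rotate by 2: [27, 28, 30, 16, 1, 15, 30]


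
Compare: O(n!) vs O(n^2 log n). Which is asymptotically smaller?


n^2 log n grows slower than factorial
O(n^2 log n) is asymptotically smaller; O(n!) grows faster


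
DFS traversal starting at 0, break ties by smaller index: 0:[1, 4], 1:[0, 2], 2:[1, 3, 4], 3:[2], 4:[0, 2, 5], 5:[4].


DFS stack-based: start with [0]
Visit order: [0, 1, 2, 3, 4, 5]


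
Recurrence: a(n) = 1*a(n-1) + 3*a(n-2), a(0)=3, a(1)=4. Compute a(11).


Build bottom-up:
...a(9)=3985, a(10)=9208, a(11)=1*9208+3*3985=21163


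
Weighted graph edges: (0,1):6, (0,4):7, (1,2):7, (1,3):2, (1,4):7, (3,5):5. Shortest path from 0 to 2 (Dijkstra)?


Dijkstra from 0:
Distances: {0: 0, 1: 6, 2: 13, 3: 8, 4: 7, 5: 13}
Shortest distance to 2 = 13, path = [0, 1, 2]


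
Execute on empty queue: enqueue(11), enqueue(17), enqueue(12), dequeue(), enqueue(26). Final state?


enqueue(11) -> [11]
enqueue(17) -> [11, 17]
enqueue(12) -> [11, 17, 12]
dequeue() returns 11 -> [17, 12]
enqueue(26) -> [17, 12, 26]
Final queue (front to back): [17, 12, 26]


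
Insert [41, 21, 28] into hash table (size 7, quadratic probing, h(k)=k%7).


Insertions: 41->slot 6; 21->slot 0; 28->slot 1
Table: [21, 28, None, None, None, None, 41]


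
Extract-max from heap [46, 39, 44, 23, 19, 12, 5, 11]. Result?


Max = 46
Replace root with last, heapify down
Resulting heap: [44, 39, 12, 23, 19, 11, 5]


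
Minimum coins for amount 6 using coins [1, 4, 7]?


dp[0]=0; dp[i]=1+min(dp[i-c] for c in coins)
...dp[1]=1, dp[2]=2, dp[3]=3, dp[4]=1, dp[5]=2, dp[6]=3
Minimum coins for 6 = 3


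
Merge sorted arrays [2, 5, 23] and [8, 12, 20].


Compare heads, take smaller each step.
Merged: [2, 5, 8, 12, 20, 23]


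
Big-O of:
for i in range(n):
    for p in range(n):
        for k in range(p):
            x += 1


Per nesting level: O(n) * O(n) * O(n) [triangular over p] = O(n^3)
Complexity: O(n^3)


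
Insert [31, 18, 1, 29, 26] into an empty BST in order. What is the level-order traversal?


Root = 31; build tree by BST insertion.
Level-Order traversal: [31, 18, 1, 29, 26]


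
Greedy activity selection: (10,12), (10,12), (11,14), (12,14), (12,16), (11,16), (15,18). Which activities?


Greedy: pick earliest-ending, then skip overlaps.
Selected (3 activities): [(10, 12), (12, 14), (15, 18)]


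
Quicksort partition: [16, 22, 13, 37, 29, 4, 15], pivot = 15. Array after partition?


Elements <= 15 go left of pivot.
Result: [13, 4, 15, 37, 29, 22, 16], pivot at index 2


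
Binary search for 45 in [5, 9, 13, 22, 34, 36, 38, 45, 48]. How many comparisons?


Search for 45:
[0,8] mid=4 arr[4]=34
[5,8] mid=6 arr[6]=38
[7,8] mid=7 arr[7]=45
Total: 3 comparisons


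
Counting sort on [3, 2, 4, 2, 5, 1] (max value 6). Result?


Count array: [0, 1, 2, 1, 1, 1, 0]
Reconstruct: [1, 2, 2, 3, 4, 5]


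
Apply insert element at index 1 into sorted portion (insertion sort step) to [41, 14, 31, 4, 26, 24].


After one pass: [14, 41, 31, 4, 26, 24]


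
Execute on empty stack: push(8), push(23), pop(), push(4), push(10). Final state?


push(8) -> [8]
push(23) -> [8, 23]
pop() returns 23 -> [8]
push(4) -> [8, 4]
push(10) -> [8, 4, 10]
Final stack (bottom to top): [8, 4, 10]


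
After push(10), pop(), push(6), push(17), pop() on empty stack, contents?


push(10) -> [10]
pop() returns 10 -> []
push(6) -> [6]
push(17) -> [6, 17]
pop() returns 17 -> [6]
Final stack (bottom to top): [6]


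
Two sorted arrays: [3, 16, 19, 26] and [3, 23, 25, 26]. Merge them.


Compare heads, take smaller each step.
Merged: [3, 3, 16, 19, 23, 25, 26, 26]


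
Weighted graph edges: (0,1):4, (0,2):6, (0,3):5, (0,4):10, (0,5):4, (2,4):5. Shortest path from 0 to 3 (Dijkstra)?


Dijkstra from 0:
Distances: {0: 0, 1: 4, 2: 6, 3: 5, 4: 10, 5: 4}
Shortest distance to 3 = 5, path = [0, 3]


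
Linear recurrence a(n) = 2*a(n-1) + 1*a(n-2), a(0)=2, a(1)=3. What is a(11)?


Build bottom-up:
...a(9)=3771, a(10)=9104, a(11)=2*9104+1*3771=21979


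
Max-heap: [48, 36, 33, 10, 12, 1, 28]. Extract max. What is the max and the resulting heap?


Max = 48
Replace root with last, heapify down
Resulting heap: [36, 28, 33, 10, 12, 1]


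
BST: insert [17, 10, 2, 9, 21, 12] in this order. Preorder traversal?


Root = 17; build tree by BST insertion.
Preorder traversal: [17, 10, 2, 9, 12, 21]


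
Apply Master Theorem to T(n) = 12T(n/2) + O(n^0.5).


a=12, b=2, c=0.5. log_2(12)=3.585 > c=0.5. Case 1: O(n^log_b(a)) = O(n^3.585)
Complexity: O(n^3.585)


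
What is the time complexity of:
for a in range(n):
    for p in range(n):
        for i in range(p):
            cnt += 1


Per nesting level: O(n) * O(n) * O(n) [triangular over p] = O(n^3)
Complexity: O(n^3)


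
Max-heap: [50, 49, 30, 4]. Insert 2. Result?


Append 2: [50, 49, 30, 4, 2]
Bubble up: no swaps needed
Result: [50, 49, 30, 4, 2]


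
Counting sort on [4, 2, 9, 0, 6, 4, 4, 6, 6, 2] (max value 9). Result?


Count array: [1, 0, 2, 0, 3, 0, 3, 0, 0, 1]
Reconstruct: [0, 2, 2, 4, 4, 4, 6, 6, 6, 9]


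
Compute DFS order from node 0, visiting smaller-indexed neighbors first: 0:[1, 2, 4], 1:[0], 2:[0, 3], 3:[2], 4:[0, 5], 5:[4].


DFS stack-based: start with [0]
Visit order: [0, 1, 2, 3, 4, 5]


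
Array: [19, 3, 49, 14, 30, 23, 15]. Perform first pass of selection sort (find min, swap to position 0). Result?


After one pass: [3, 19, 49, 14, 30, 23, 15]


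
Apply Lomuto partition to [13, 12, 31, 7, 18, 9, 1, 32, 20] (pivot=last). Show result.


Elements <= 20 go left of pivot.
Result: [13, 12, 7, 18, 9, 1, 20, 32, 31], pivot at index 6


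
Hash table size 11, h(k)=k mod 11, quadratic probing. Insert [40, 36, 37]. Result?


Insertions: 40->slot 7; 36->slot 3; 37->slot 4
Table: [None, None, None, 36, 37, None, None, 40, None, None, None]


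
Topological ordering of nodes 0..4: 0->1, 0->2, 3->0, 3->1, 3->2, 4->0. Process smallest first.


Kahn's algorithm, process smallest node first
Order: [3, 4, 0, 1, 2]


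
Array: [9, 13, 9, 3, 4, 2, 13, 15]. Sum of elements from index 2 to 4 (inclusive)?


Prefix sums: [0, 9, 22, 31, 34, 38, 40, 53, 68]
Sum[2..4] = prefix[5] - prefix[2] = 38 - 22 = 16


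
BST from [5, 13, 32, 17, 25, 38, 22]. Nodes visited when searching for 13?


BST root = 5
Search for 13: compare at each node
Path: [5, 13]


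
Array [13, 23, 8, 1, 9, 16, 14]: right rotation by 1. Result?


Right rotate by 1: [14, 13, 23, 8, 1, 9, 16]


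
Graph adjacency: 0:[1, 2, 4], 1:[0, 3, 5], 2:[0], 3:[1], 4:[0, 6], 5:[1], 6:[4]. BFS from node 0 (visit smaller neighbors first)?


BFS queue: start with [0]
Visit order: [0, 1, 2, 4, 3, 5, 6]


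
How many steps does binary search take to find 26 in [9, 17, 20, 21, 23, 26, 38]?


Search for 26:
[0,6] mid=3 arr[3]=21
[4,6] mid=5 arr[5]=26
Total: 2 comparisons


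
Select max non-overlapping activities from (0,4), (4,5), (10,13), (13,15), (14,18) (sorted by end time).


Greedy: pick earliest-ending, then skip overlaps.
Selected (4 activities): [(0, 4), (4, 5), (10, 13), (13, 15)]


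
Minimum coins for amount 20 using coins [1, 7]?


dp[0]=0; dp[i]=1+min(dp[i-c] for c in coins)
...dp[15]=3, dp[16]=4, dp[17]=5, dp[18]=6, dp[19]=7, dp[20]=8
Minimum coins for 20 = 8


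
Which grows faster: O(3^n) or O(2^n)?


exponential grows slower than exponential (base 3)
O(2^n) is asymptotically smaller; O(3^n) grows faster


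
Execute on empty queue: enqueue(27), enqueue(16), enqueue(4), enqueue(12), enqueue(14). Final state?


enqueue(27) -> [27]
enqueue(16) -> [27, 16]
enqueue(4) -> [27, 16, 4]
enqueue(12) -> [27, 16, 4, 12]
enqueue(14) -> [27, 16, 4, 12, 14]
Final queue (front to back): [27, 16, 4, 12, 14]


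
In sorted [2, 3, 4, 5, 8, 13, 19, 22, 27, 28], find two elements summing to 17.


Two pointers: lo=0, hi=9
Found pair: (4, 13) summing to 17


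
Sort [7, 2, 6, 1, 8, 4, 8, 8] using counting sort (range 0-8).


Count array: [0, 1, 1, 0, 1, 0, 1, 1, 3]
Reconstruct: [1, 2, 4, 6, 7, 8, 8, 8]


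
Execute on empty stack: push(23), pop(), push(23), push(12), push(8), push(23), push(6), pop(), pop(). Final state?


push(23) -> [23]
pop() returns 23 -> []
push(23) -> [23]
push(12) -> [23, 12]
push(8) -> [23, 12, 8]
push(23) -> [23, 12, 8, 23]
push(6) -> [23, 12, 8, 23, 6]
pop() returns 6 -> [23, 12, 8, 23]
pop() returns 23 -> [23, 12, 8]
Final stack (bottom to top): [23, 12, 8]


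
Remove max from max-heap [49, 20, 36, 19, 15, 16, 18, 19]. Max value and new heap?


Max = 49
Replace root with last, heapify down
Resulting heap: [36, 20, 19, 19, 15, 16, 18]


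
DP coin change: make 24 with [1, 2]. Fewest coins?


dp[0]=0; dp[i]=1+min(dp[i-c] for c in coins)
...dp[19]=10, dp[20]=10, dp[21]=11, dp[22]=11, dp[23]=12, dp[24]=12
Minimum coins for 24 = 12


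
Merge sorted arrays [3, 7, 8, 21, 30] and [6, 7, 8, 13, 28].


Compare heads, take smaller each step.
Merged: [3, 6, 7, 7, 8, 8, 13, 21, 28, 30]


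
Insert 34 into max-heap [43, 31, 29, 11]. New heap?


Append 34: [43, 31, 29, 11, 34]
Bubble up: swap idx 4(34) with idx 1(31)
Result: [43, 34, 29, 11, 31]


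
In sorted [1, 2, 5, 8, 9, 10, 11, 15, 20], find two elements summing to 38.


Two pointers: lo=0, hi=8
No pair sums to 38


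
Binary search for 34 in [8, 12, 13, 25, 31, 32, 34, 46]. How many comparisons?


Search for 34:
[0,7] mid=3 arr[3]=25
[4,7] mid=5 arr[5]=32
[6,7] mid=6 arr[6]=34
Total: 3 comparisons


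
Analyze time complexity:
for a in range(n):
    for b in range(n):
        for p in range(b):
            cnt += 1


Per nesting level: O(n) * O(n) * O(n) [triangular over b] = O(n^3)
Complexity: O(n^3)


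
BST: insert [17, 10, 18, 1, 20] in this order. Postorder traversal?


Root = 17; build tree by BST insertion.
Postorder traversal: [1, 10, 20, 18, 17]


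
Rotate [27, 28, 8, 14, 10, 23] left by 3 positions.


Left rotate by 3: [14, 10, 23, 27, 28, 8]


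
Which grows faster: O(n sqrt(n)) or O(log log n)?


double-logarithmic grows slower than n^1.5
O(log log n) is asymptotically smaller; O(n sqrt(n)) grows faster


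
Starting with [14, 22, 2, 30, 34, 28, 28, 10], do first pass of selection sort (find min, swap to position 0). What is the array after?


After one pass: [2, 22, 14, 30, 34, 28, 28, 10]


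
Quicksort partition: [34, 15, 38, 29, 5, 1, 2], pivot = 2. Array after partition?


Elements <= 2 go left of pivot.
Result: [1, 2, 38, 29, 5, 34, 15], pivot at index 1


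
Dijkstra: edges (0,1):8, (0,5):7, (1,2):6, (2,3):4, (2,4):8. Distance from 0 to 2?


Dijkstra from 0:
Distances: {0: 0, 1: 8, 2: 14, 3: 18, 4: 22, 5: 7}
Shortest distance to 2 = 14, path = [0, 1, 2]


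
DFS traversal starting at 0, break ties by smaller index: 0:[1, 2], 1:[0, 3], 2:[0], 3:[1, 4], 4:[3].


DFS stack-based: start with [0]
Visit order: [0, 1, 3, 4, 2]


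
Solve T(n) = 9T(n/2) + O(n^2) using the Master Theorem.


a=9, b=2, c=2. log_2(9)=3.170 > c=2. Case 1: O(n^log_b(a)) = O(n^3.170)
Complexity: O(n^3.170)


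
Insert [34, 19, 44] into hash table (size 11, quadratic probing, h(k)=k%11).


Insertions: 34->slot 1; 19->slot 8; 44->slot 0
Table: [44, 34, None, None, None, None, None, None, 19, None, None]


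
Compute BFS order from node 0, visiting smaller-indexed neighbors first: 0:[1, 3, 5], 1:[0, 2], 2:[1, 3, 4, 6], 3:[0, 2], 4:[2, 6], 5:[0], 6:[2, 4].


BFS queue: start with [0]
Visit order: [0, 1, 3, 5, 2, 4, 6]


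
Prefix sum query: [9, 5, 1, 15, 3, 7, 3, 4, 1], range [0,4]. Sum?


Prefix sums: [0, 9, 14, 15, 30, 33, 40, 43, 47, 48]
Sum[0..4] = prefix[5] - prefix[0] = 33 - 0 = 33


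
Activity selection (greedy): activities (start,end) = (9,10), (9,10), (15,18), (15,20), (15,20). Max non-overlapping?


Greedy: pick earliest-ending, then skip overlaps.
Selected (2 activities): [(9, 10), (15, 18)]


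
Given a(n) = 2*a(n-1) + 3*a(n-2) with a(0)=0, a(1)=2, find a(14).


Build bottom-up:
...a(12)=265720, a(13)=797162, a(14)=2*797162+3*265720=2391484


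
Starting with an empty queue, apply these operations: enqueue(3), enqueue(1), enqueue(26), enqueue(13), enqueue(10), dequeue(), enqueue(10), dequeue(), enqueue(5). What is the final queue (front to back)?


enqueue(3) -> [3]
enqueue(1) -> [3, 1]
enqueue(26) -> [3, 1, 26]
enqueue(13) -> [3, 1, 26, 13]
enqueue(10) -> [3, 1, 26, 13, 10]
dequeue() returns 3 -> [1, 26, 13, 10]
enqueue(10) -> [1, 26, 13, 10, 10]
dequeue() returns 1 -> [26, 13, 10, 10]
enqueue(5) -> [26, 13, 10, 10, 5]
Final queue (front to back): [26, 13, 10, 10, 5]


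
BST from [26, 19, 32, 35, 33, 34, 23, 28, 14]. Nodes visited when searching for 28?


BST root = 26
Search for 28: compare at each node
Path: [26, 32, 28]


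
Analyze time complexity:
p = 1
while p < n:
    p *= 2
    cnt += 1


Per nesting level: O(log n) = O(log n)
Complexity: O(log n)


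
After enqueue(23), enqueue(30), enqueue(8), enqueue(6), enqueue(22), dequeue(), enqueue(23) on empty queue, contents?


enqueue(23) -> [23]
enqueue(30) -> [23, 30]
enqueue(8) -> [23, 30, 8]
enqueue(6) -> [23, 30, 8, 6]
enqueue(22) -> [23, 30, 8, 6, 22]
dequeue() returns 23 -> [30, 8, 6, 22]
enqueue(23) -> [30, 8, 6, 22, 23]
Final queue (front to back): [30, 8, 6, 22, 23]


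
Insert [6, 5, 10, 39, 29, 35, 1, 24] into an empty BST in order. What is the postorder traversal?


Root = 6; build tree by BST insertion.
Postorder traversal: [1, 5, 24, 35, 29, 39, 10, 6]


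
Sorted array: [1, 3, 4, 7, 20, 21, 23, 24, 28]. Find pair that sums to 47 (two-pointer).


Two pointers: lo=0, hi=8
Found pair: (23, 24) summing to 47


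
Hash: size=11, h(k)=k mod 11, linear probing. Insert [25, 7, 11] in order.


Insertions: 25->slot 3; 7->slot 7; 11->slot 0
Table: [11, None, None, 25, None, None, None, 7, None, None, None]


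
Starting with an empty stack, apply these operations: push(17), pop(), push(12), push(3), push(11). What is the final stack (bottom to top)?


push(17) -> [17]
pop() returns 17 -> []
push(12) -> [12]
push(3) -> [12, 3]
push(11) -> [12, 3, 11]
Final stack (bottom to top): [12, 3, 11]


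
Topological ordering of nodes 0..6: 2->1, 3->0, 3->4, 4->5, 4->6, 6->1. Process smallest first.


Kahn's algorithm, process smallest node first
Order: [2, 3, 0, 4, 5, 6, 1]


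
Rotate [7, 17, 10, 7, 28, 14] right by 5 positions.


Right rotate by 5: [17, 10, 7, 28, 14, 7]


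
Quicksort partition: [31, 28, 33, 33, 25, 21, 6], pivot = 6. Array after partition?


Elements <= 6 go left of pivot.
Result: [6, 28, 33, 33, 25, 21, 31], pivot at index 0


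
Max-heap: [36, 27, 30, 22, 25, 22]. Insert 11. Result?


Append 11: [36, 27, 30, 22, 25, 22, 11]
Bubble up: no swaps needed
Result: [36, 27, 30, 22, 25, 22, 11]


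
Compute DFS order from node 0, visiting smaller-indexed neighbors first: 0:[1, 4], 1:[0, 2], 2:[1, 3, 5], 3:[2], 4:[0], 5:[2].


DFS stack-based: start with [0]
Visit order: [0, 1, 2, 3, 5, 4]


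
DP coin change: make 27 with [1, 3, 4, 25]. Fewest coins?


dp[0]=0; dp[i]=1+min(dp[i-c] for c in coins)
...dp[22]=6, dp[23]=6, dp[24]=6, dp[25]=1, dp[26]=2, dp[27]=3
Minimum coins for 27 = 3


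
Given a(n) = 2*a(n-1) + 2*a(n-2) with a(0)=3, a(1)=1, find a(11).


Build bottom-up:
...a(9)=7824, a(10)=21376, a(11)=2*21376+2*7824=58400


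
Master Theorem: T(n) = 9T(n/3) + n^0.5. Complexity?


a=9, b=3, c=0.5. log_3(9)=2 > c=0.5. Case 1: O(n^log_b(a)) = O(n^2)
Complexity: O(n^2)


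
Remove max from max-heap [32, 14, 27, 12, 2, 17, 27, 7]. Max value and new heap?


Max = 32
Replace root with last, heapify down
Resulting heap: [27, 14, 27, 12, 2, 17, 7]


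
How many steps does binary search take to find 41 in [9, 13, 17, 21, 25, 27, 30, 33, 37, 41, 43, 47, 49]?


Search for 41:
[0,12] mid=6 arr[6]=30
[7,12] mid=9 arr[9]=41
Total: 2 comparisons


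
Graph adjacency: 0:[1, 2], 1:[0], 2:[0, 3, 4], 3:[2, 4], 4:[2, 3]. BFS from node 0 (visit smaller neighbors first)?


BFS queue: start with [0]
Visit order: [0, 1, 2, 3, 4]


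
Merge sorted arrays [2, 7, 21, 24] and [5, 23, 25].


Compare heads, take smaller each step.
Merged: [2, 5, 7, 21, 23, 24, 25]


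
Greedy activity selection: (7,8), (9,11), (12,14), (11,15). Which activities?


Greedy: pick earliest-ending, then skip overlaps.
Selected (3 activities): [(7, 8), (9, 11), (12, 14)]


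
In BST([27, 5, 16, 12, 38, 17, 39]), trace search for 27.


BST root = 27
Search for 27: compare at each node
Path: [27]


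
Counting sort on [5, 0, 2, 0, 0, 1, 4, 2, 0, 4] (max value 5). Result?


Count array: [4, 1, 2, 0, 2, 1]
Reconstruct: [0, 0, 0, 0, 1, 2, 2, 4, 4, 5]


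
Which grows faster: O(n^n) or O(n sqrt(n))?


n^1.5 grows slower than n^n
O(n sqrt(n)) is asymptotically smaller; O(n^n) grows faster


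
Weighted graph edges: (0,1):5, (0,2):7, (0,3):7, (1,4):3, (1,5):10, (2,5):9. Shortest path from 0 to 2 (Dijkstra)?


Dijkstra from 0:
Distances: {0: 0, 1: 5, 2: 7, 3: 7, 4: 8, 5: 15}
Shortest distance to 2 = 7, path = [0, 2]


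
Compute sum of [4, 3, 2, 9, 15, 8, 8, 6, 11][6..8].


Prefix sums: [0, 4, 7, 9, 18, 33, 41, 49, 55, 66]
Sum[6..8] = prefix[9] - prefix[6] = 66 - 41 = 25


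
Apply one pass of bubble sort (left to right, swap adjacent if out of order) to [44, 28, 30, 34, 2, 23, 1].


After one pass: [28, 30, 34, 2, 23, 1, 44]


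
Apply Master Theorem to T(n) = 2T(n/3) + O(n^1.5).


a=2, b=3, c=1.5. log_3(2)=0.631 < c=1.5. Case 3: O(n^c) = O(n^1.500)
Complexity: O(n^1.500)


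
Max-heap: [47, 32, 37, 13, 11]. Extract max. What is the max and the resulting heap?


Max = 47
Replace root with last, heapify down
Resulting heap: [37, 32, 11, 13]


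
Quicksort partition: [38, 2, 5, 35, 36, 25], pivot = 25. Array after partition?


Elements <= 25 go left of pivot.
Result: [2, 5, 25, 35, 36, 38], pivot at index 2


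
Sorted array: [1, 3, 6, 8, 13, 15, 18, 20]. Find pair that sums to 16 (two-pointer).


Two pointers: lo=0, hi=7
Found pair: (1, 15) summing to 16


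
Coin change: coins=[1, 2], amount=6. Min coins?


dp[0]=0; dp[i]=1+min(dp[i-c] for c in coins)
...dp[1]=1, dp[2]=1, dp[3]=2, dp[4]=2, dp[5]=3, dp[6]=3
Minimum coins for 6 = 3


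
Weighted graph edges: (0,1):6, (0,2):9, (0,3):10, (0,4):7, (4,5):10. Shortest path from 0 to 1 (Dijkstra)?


Dijkstra from 0:
Distances: {0: 0, 1: 6, 2: 9, 3: 10, 4: 7, 5: 17}
Shortest distance to 1 = 6, path = [0, 1]


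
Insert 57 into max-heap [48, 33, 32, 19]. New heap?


Append 57: [48, 33, 32, 19, 57]
Bubble up: swap idx 4(57) with idx 1(33); swap idx 1(57) with idx 0(48)
Result: [57, 48, 32, 19, 33]


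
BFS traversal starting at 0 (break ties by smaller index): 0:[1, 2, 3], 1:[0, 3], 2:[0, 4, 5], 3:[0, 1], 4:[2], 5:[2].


BFS queue: start with [0]
Visit order: [0, 1, 2, 3, 4, 5]


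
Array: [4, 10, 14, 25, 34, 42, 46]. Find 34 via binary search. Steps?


Search for 34:
[0,6] mid=3 arr[3]=25
[4,6] mid=5 arr[5]=42
[4,4] mid=4 arr[4]=34
Total: 3 comparisons


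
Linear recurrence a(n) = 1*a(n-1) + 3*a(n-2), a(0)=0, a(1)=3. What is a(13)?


Build bottom-up:
...a(11)=8049, a(12)=18480, a(13)=1*18480+3*8049=42627


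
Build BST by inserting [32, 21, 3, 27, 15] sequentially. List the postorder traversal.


Root = 32; build tree by BST insertion.
Postorder traversal: [15, 3, 27, 21, 32]


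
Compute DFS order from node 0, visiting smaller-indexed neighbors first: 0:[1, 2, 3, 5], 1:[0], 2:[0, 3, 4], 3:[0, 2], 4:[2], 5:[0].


DFS stack-based: start with [0]
Visit order: [0, 1, 2, 3, 4, 5]


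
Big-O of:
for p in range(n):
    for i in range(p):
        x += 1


Per nesting level: O(n) * O(n) [triangular over p] = O(n^2)
Complexity: O(n^2)


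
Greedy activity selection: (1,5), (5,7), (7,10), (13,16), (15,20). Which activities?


Greedy: pick earliest-ending, then skip overlaps.
Selected (4 activities): [(1, 5), (5, 7), (7, 10), (13, 16)]


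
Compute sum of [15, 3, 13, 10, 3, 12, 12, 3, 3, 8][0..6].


Prefix sums: [0, 15, 18, 31, 41, 44, 56, 68, 71, 74, 82]
Sum[0..6] = prefix[7] - prefix[0] = 68 - 0 = 68


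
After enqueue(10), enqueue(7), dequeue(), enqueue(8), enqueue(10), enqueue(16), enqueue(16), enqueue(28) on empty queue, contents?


enqueue(10) -> [10]
enqueue(7) -> [10, 7]
dequeue() returns 10 -> [7]
enqueue(8) -> [7, 8]
enqueue(10) -> [7, 8, 10]
enqueue(16) -> [7, 8, 10, 16]
enqueue(16) -> [7, 8, 10, 16, 16]
enqueue(28) -> [7, 8, 10, 16, 16, 28]
Final queue (front to back): [7, 8, 10, 16, 16, 28]


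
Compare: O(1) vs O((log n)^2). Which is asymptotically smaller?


constant grows slower than polylogarithmic
O(1) is asymptotically smaller; O((log n)^2) grows faster


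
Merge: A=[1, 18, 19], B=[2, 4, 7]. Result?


Compare heads, take smaller each step.
Merged: [1, 2, 4, 7, 18, 19]


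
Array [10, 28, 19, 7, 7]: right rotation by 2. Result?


Right rotate by 2: [7, 7, 10, 28, 19]


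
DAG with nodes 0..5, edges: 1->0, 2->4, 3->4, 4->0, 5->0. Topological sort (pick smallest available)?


Kahn's algorithm, process smallest node first
Order: [1, 2, 3, 4, 5, 0]


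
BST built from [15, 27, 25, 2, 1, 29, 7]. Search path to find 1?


BST root = 15
Search for 1: compare at each node
Path: [15, 2, 1]


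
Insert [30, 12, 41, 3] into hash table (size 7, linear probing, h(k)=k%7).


Insertions: 30->slot 2; 12->slot 5; 41->slot 6; 3->slot 3
Table: [None, None, 30, 3, None, 12, 41]


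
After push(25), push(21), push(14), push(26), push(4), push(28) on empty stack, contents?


push(25) -> [25]
push(21) -> [25, 21]
push(14) -> [25, 21, 14]
push(26) -> [25, 21, 14, 26]
push(4) -> [25, 21, 14, 26, 4]
push(28) -> [25, 21, 14, 26, 4, 28]
Final stack (bottom to top): [25, 21, 14, 26, 4, 28]


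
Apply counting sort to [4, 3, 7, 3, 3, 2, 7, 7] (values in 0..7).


Count array: [0, 0, 1, 3, 1, 0, 0, 3]
Reconstruct: [2, 3, 3, 3, 4, 7, 7, 7]


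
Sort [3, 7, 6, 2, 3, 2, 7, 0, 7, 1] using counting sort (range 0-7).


Count array: [1, 1, 2, 2, 0, 0, 1, 3]
Reconstruct: [0, 1, 2, 2, 3, 3, 6, 7, 7, 7]


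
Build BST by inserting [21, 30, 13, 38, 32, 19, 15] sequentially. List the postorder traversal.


Root = 21; build tree by BST insertion.
Postorder traversal: [15, 19, 13, 32, 38, 30, 21]


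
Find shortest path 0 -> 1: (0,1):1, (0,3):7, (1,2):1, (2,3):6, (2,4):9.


Dijkstra from 0:
Distances: {0: 0, 1: 1, 2: 2, 3: 7, 4: 11}
Shortest distance to 1 = 1, path = [0, 1]


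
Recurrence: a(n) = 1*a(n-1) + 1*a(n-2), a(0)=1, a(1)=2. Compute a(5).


Build bottom-up:
...a(3)=5, a(4)=8, a(5)=1*8+1*5=13


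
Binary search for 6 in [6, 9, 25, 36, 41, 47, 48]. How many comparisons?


Search for 6:
[0,6] mid=3 arr[3]=36
[0,2] mid=1 arr[1]=9
[0,0] mid=0 arr[0]=6
Total: 3 comparisons
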